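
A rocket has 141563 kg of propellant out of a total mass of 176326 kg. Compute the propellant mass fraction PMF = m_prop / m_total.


PMF = 141563 / 176326 = 0.803

0.803


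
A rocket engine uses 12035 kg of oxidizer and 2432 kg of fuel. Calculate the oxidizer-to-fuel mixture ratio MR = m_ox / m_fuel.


MR = 12035 / 2432 = 4.95

4.95


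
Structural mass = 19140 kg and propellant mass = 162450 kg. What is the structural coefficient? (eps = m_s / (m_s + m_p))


eps = 19140 / (19140 + 162450) = 0.1054

0.1054


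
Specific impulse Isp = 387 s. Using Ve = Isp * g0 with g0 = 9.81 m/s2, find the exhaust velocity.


Ve = Isp * g0 = 387 * 9.81 = 3796.5 m/s

3796.5 m/s


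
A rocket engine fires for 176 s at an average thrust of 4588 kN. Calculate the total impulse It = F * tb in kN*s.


It = 4588 * 176 = 807488 kN*s

807488 kN*s


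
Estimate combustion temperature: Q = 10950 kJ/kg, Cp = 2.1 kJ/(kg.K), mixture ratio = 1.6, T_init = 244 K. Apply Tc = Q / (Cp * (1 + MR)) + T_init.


Tc = 10950 / (2.1 * (1 + 1.6)) + 244 = 2249 K

2249 K


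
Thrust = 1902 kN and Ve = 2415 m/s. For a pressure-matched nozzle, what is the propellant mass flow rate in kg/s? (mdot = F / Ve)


mdot = F / Ve = 1902000 / 2415 = 787.6 kg/s

787.6 kg/s


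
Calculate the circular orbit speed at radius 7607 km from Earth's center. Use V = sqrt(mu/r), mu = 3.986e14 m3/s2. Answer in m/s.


V = sqrt(3.986e14 / 7607000) = 7239 m/s

7239 m/s


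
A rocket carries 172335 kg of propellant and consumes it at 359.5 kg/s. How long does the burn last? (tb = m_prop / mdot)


tb = 172335 / 359.5 = 479.4 s

479.4 s


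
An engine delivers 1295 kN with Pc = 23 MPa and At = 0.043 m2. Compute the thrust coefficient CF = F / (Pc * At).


CF = 1295000 / (23e6 * 0.043) = 1.31

1.31


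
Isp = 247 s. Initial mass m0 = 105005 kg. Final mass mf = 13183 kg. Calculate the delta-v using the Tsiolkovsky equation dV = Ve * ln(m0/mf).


Ve = 247 * 9.81 = 2423.07 m/s
dV = 2423.07 * ln(105005/13183) = 5028 m/s

5028 m/s


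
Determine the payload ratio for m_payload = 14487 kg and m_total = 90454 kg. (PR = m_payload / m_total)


PR = 14487 / 90454 = 0.1602

0.1602


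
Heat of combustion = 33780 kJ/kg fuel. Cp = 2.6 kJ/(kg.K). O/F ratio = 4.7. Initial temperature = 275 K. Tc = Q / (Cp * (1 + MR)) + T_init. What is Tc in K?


Tc = 33780 / (2.6 * (1 + 4.7)) + 275 = 2554 K

2554 K


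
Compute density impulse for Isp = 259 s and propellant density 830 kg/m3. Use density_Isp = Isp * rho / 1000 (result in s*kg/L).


rho*Isp = 259 * 830 / 1000 = 215 s*kg/L

215 s*kg/L


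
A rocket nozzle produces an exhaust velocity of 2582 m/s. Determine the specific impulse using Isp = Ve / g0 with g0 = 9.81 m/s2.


Isp = Ve / g0 = 2582 / 9.81 = 263.2 s

263.2 s


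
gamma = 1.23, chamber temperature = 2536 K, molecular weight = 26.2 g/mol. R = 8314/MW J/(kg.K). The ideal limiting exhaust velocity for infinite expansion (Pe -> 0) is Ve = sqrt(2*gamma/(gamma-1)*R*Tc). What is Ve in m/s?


R = 8314 / 26.2 = 317.33 J/(kg.K)
Ve = sqrt(2 * 1.23 / (1.23 - 1) * 317.33 * 2536) = 2934 m/s

2934 m/s


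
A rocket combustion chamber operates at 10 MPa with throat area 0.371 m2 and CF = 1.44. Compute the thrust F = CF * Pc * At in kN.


F = 1.44 * 10e6 * 0.371 = 5.3424e+06 N = 5342.4 kN

5342.4 kN


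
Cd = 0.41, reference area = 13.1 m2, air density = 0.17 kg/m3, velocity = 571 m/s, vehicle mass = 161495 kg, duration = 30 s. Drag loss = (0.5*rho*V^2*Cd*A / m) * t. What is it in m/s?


D = 0.5 * 0.17 * 571^2 * 0.41 * 13.1 = 148849.13 N
a = 148849.13 / 161495 = 0.9217 m/s2
dV = 0.9217 * 30 = 27.7 m/s

27.7 m/s


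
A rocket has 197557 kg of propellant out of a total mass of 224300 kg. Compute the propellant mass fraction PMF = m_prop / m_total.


PMF = 197557 / 224300 = 0.881

0.881


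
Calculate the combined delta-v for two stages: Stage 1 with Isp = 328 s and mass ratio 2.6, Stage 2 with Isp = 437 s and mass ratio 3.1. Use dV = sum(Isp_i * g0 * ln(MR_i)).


dV1 = 328 * 9.81 * ln(2.6) = 3074.5 m/s
dV2 = 437 * 9.81 * ln(3.1) = 4850.3 m/s
Total dV = 3074.5 + 4850.3 = 7924.8 m/s ~ 7925 m/s

7925 m/s


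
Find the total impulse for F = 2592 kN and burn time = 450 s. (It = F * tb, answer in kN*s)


It = 2592 * 450 = 1166400 kN*s

1166400 kN*s


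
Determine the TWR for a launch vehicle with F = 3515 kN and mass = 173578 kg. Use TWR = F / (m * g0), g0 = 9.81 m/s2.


TWR = 3515000 / (173578 * 9.81) = 2.06

2.06


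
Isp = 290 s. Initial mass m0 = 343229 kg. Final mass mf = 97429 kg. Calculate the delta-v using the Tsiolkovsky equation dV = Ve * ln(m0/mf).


Ve = 290 * 9.81 = 2844.9 m/s
dV = 2844.9 * ln(343229/97429) = 3583 m/s

3583 m/s


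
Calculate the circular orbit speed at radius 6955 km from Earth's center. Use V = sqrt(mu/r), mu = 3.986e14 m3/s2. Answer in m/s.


V = sqrt(3.986e14 / 6955000) = 7570 m/s

7570 m/s


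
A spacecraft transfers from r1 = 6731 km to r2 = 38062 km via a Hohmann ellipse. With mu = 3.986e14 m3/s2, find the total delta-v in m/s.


V1 = sqrt(mu/r1) = 7695.36 m/s
dV1 = V1*(sqrt(2*r2/(r1+r2)) - 1) = 2336.57 m/s
V2 = sqrt(mu/r2) = 3236.11 m/s
dV2 = V2*(1 - sqrt(2*r1/(r1+r2))) = 1462.03 m/s
Total dV = 3799 m/s

3799 m/s


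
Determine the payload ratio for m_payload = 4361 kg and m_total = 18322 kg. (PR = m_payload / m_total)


PR = 4361 / 18322 = 0.238

0.238


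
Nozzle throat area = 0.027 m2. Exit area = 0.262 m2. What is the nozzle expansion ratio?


AR = 0.262 / 0.027 = 9.7

9.7


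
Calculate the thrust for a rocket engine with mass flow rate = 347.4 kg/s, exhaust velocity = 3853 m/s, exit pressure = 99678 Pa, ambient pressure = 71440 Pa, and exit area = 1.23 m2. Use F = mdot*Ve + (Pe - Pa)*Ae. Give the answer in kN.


F = 347.4 * 3853 + (99678 - 71440) * 1.23 = 1.3733e+06 N = 1373.3 kN

1373.3 kN


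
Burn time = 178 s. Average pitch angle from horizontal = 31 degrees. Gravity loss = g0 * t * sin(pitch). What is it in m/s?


GL = 9.81 * 178 * sin(31 deg) = 899 m/s

899 m/s


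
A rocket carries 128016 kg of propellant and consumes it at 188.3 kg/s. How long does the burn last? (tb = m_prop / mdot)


tb = 128016 / 188.3 = 679.9 s

679.9 s


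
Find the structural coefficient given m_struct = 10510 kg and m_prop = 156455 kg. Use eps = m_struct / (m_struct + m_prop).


eps = 10510 / (10510 + 156455) = 0.0629

0.0629


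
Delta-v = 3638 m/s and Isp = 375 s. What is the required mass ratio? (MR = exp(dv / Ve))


Ve = 375 * 9.81 = 3678.75 m/s
MR = exp(3638 / 3678.75) = 2.688

2.688


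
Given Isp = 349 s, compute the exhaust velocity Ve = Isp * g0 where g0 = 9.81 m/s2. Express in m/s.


Ve = Isp * g0 = 349 * 9.81 = 3423.7 m/s

3423.7 m/s


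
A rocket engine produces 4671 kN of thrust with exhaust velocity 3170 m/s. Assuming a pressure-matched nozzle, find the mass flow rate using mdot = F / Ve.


mdot = F / Ve = 4671000 / 3170 = 1473.5 kg/s

1473.5 kg/s


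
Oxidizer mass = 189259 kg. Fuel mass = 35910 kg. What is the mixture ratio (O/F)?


MR = 189259 / 35910 = 5.27

5.27


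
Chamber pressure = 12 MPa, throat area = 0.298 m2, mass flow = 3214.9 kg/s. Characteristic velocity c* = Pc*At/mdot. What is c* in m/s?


c* = 12e6 * 0.298 / 3214.9 = 1112 m/s

1112 m/s


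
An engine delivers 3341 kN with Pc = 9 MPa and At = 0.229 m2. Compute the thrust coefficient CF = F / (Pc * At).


CF = 3341000 / (9e6 * 0.229) = 1.62

1.62


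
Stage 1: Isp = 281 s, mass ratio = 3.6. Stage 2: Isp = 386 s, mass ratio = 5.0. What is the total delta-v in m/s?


dV1 = 281 * 9.81 * ln(3.6) = 3531.0 m/s
dV2 = 386 * 9.81 * ln(5.0) = 6094.4 m/s
Total dV = 3531.0 + 6094.4 = 9625.4 m/s ~ 9625 m/s

9625 m/s


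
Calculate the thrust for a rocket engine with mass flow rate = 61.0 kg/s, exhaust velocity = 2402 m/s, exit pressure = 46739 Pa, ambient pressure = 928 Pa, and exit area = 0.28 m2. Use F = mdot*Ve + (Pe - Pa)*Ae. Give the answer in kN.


F = 61.0 * 2402 + (46739 - 928) * 0.28 = 159349.0 N = 159.3 kN

159.3 kN


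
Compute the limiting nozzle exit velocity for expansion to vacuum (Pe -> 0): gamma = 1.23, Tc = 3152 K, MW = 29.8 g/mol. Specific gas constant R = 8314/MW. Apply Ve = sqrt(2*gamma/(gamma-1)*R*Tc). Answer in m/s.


R = 8314 / 29.8 = 278.99 J/(kg.K)
Ve = sqrt(2 * 1.23 / (1.23 - 1) * 278.99 * 3152) = 3067 m/s

3067 m/s


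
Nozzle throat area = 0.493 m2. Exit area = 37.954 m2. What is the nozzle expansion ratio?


AR = 37.954 / 0.493 = 77.0

77.0


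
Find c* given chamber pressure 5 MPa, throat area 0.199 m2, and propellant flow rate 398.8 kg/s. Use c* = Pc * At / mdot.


c* = 5e6 * 0.199 / 398.8 = 2495 m/s

2495 m/s


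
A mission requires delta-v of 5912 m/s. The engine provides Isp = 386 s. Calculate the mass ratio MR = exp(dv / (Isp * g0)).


Ve = 386 * 9.81 = 3786.66 m/s
MR = exp(5912 / 3786.66) = 4.765

4.765


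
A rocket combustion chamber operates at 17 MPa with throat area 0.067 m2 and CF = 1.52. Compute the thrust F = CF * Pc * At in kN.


F = 1.52 * 17e6 * 0.067 = 1.7313e+06 N = 1731.3 kN

1731.3 kN


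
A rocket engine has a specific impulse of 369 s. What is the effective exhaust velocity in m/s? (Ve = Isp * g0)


Ve = Isp * g0 = 369 * 9.81 = 3619.9 m/s

3619.9 m/s


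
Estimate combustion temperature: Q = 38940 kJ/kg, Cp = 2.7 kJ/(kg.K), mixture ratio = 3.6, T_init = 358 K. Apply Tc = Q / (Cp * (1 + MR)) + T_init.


Tc = 38940 / (2.7 * (1 + 3.6)) + 358 = 3493 K

3493 K


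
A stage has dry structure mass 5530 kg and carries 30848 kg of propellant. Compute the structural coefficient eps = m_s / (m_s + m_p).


eps = 5530 / (5530 + 30848) = 0.152

0.152


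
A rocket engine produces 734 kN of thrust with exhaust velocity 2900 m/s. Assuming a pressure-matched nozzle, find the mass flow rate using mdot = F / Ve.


mdot = F / Ve = 734000 / 2900 = 253.1 kg/s

253.1 kg/s


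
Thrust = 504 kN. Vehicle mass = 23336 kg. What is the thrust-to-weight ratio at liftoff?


TWR = 504000 / (23336 * 9.81) = 2.2

2.2


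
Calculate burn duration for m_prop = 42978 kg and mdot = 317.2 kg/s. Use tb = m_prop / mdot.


tb = 42978 / 317.2 = 135.5 s

135.5 s


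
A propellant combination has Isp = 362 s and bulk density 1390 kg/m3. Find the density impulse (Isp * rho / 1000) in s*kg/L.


rho*Isp = 362 * 1390 / 1000 = 503 s*kg/L

503 s*kg/L


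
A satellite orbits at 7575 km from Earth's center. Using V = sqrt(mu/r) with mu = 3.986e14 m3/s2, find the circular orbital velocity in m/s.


V = sqrt(3.986e14 / 7575000) = 7254 m/s

7254 m/s


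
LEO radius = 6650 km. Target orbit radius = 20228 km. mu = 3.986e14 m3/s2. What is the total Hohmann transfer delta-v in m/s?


V1 = sqrt(mu/r1) = 7742.08 m/s
dV1 = V1*(sqrt(2*r2/(r1+r2)) - 1) = 1756.32 m/s
V2 = sqrt(mu/r2) = 4439.07 m/s
dV2 = V2*(1 - sqrt(2*r1/(r1+r2))) = 1316.45 m/s
Total dV = 3073 m/s

3073 m/s


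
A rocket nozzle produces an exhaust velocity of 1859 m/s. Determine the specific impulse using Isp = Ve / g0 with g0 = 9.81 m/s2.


Isp = Ve / g0 = 1859 / 9.81 = 189.5 s

189.5 s


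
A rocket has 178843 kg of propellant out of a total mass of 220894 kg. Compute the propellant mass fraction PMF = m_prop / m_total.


PMF = 178843 / 220894 = 0.81

0.81


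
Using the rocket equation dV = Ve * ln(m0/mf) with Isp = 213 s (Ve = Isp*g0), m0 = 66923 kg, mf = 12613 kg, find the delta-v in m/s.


Ve = 213 * 9.81 = 2089.53 m/s
dV = 2089.53 * ln(66923/12613) = 3487 m/s

3487 m/s


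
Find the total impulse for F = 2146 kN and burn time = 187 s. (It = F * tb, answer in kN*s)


It = 2146 * 187 = 401302 kN*s

401302 kN*s


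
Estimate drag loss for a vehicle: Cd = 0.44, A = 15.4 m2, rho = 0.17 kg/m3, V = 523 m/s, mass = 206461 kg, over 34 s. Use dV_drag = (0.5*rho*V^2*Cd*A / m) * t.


D = 0.5 * 0.17 * 523^2 * 0.44 * 15.4 = 157541.76 N
a = 157541.76 / 206461 = 0.7631 m/s2
dV = 0.7631 * 34 = 25.9 m/s

25.9 m/s


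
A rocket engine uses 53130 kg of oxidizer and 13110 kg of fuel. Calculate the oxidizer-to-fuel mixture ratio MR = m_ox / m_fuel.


MR = 53130 / 13110 = 4.05

4.05


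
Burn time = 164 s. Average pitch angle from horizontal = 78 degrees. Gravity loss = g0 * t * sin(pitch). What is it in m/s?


GL = 9.81 * 164 * sin(78 deg) = 1574 m/s

1574 m/s


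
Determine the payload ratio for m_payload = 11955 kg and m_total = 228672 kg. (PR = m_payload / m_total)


PR = 11955 / 228672 = 0.0523

0.0523


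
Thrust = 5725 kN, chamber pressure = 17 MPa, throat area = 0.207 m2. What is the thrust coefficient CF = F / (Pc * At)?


CF = 5725000 / (17e6 * 0.207) = 1.63

1.63


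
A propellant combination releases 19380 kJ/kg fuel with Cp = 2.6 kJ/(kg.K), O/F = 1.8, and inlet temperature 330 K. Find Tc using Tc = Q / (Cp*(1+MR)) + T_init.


Tc = 19380 / (2.6 * (1 + 1.8)) + 330 = 2992 K

2992 K


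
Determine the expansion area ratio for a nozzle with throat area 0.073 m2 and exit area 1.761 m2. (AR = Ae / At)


AR = 1.761 / 0.073 = 24.1

24.1


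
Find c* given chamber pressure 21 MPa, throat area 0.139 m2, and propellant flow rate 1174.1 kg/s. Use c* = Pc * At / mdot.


c* = 21e6 * 0.139 / 1174.1 = 2486 m/s

2486 m/s


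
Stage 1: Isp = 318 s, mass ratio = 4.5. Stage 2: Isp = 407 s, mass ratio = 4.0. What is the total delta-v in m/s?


dV1 = 318 * 9.81 * ln(4.5) = 4692.1 m/s
dV2 = 407 * 9.81 * ln(4.0) = 5535.0 m/s
Total dV = 4692.1 + 5535.0 = 10227.1 m/s ~ 10227 m/s

10227 m/s


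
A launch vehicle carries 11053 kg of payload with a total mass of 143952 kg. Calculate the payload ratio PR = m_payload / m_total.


PR = 11053 / 143952 = 0.0768

0.0768


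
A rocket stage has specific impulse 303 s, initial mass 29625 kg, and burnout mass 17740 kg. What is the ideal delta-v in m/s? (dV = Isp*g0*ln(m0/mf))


Ve = 303 * 9.81 = 2972.43 m/s
dV = 2972.43 * ln(29625/17740) = 1524 m/s

1524 m/s


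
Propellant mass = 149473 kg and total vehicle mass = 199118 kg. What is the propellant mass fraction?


PMF = 149473 / 199118 = 0.751

0.751


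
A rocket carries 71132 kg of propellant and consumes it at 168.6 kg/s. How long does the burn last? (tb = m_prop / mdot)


tb = 71132 / 168.6 = 421.9 s

421.9 s


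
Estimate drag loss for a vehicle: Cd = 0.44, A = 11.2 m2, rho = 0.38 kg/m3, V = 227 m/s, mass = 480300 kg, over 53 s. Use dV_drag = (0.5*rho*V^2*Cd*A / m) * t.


D = 0.5 * 0.38 * 227^2 * 0.44 * 11.2 = 48247.63 N
a = 48247.63 / 480300 = 0.1005 m/s2
dV = 0.1005 * 53 = 5.3 m/s

5.3 m/s


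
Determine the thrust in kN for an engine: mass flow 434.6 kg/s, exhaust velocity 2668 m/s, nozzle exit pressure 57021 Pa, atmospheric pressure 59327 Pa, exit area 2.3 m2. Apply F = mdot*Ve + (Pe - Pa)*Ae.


F = 434.6 * 2668 + (57021 - 59327) * 2.3 = 1.1542e+06 N = 1154.2 kN

1154.2 kN


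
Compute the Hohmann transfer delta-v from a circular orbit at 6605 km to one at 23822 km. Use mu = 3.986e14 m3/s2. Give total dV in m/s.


V1 = sqrt(mu/r1) = 7768.41 m/s
dV1 = V1*(sqrt(2*r2/(r1+r2)) - 1) = 1952.5 m/s
V2 = sqrt(mu/r2) = 4090.53 m/s
dV2 = V2*(1 - sqrt(2*r1/(r1+r2))) = 1395.27 m/s
Total dV = 3348 m/s

3348 m/s


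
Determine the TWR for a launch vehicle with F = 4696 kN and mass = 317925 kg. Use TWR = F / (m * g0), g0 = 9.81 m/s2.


TWR = 4696000 / (317925 * 9.81) = 1.51

1.51


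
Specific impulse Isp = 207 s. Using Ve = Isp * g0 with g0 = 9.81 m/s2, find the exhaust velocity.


Ve = Isp * g0 = 207 * 9.81 = 2030.7 m/s

2030.7 m/s


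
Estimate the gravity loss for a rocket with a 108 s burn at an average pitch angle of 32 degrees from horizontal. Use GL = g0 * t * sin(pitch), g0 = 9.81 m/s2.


GL = 9.81 * 108 * sin(32 deg) = 561 m/s

561 m/s


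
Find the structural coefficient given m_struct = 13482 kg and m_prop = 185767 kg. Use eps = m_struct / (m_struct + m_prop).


eps = 13482 / (13482 + 185767) = 0.0677

0.0677


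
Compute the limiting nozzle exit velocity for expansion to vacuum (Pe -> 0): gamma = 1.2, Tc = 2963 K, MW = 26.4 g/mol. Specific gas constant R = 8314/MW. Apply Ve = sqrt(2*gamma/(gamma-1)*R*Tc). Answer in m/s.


R = 8314 / 26.4 = 314.92 J/(kg.K)
Ve = sqrt(2 * 1.2 / (1.2 - 1) * 314.92 * 2963) = 3346 m/s

3346 m/s


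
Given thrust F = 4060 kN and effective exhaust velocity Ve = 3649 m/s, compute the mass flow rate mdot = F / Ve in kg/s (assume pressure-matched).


mdot = F / Ve = 4060000 / 3649 = 1112.6 kg/s

1112.6 kg/s


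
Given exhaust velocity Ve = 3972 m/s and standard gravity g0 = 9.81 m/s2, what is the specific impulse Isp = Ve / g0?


Isp = Ve / g0 = 3972 / 9.81 = 404.9 s

404.9 s


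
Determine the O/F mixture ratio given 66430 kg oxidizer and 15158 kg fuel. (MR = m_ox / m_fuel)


MR = 66430 / 15158 = 4.38

4.38


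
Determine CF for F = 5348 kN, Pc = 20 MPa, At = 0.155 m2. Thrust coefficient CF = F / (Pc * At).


CF = 5348000 / (20e6 * 0.155) = 1.73

1.73


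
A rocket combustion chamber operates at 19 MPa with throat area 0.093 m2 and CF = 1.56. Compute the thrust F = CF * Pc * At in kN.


F = 1.56 * 19e6 * 0.093 = 2.7565e+06 N = 2756.5 kN

2756.5 kN


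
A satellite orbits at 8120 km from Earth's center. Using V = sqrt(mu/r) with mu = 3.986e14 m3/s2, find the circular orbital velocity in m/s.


V = sqrt(3.986e14 / 8120000) = 7006 m/s

7006 m/s


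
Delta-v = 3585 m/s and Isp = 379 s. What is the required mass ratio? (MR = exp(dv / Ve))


Ve = 379 * 9.81 = 3717.99 m/s
MR = exp(3585 / 3717.99) = 2.623

2.623


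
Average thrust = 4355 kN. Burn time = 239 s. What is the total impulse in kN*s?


It = 4355 * 239 = 1040845 kN*s

1040845 kN*s


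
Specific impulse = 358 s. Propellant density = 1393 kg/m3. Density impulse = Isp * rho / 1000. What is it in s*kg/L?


rho*Isp = 358 * 1393 / 1000 = 499 s*kg/L

499 s*kg/L


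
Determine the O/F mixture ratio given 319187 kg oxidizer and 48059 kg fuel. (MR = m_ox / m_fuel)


MR = 319187 / 48059 = 6.64

6.64


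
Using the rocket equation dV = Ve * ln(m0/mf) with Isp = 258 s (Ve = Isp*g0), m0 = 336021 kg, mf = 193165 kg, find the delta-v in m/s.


Ve = 258 * 9.81 = 2530.98 m/s
dV = 2530.98 * ln(336021/193165) = 1401 m/s

1401 m/s


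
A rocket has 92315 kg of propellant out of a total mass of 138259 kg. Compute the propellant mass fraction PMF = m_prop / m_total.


PMF = 92315 / 138259 = 0.668

0.668


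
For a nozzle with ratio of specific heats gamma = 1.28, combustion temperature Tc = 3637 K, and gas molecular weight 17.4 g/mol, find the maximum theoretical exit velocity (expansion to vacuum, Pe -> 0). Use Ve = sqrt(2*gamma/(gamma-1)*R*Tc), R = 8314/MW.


R = 8314 / 17.4 = 477.82 J/(kg.K)
Ve = sqrt(2 * 1.28 / (1.28 - 1) * 477.82 * 3637) = 3986 m/s

3986 m/s


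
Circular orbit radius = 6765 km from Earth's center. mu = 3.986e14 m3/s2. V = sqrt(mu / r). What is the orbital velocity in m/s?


V = sqrt(3.986e14 / 6765000) = 7676 m/s

7676 m/s


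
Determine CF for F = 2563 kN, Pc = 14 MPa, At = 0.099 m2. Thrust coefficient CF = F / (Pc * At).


CF = 2563000 / (14e6 * 0.099) = 1.85

1.85


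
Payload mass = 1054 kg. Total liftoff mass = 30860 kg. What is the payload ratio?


PR = 1054 / 30860 = 0.0342

0.0342


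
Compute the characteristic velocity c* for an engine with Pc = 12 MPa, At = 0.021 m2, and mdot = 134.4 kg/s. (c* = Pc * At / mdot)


c* = 12e6 * 0.021 / 134.4 = 1875 m/s

1875 m/s


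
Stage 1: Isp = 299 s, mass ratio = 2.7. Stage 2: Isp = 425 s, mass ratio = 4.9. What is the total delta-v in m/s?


dV1 = 299 * 9.81 * ln(2.7) = 2913.4 m/s
dV2 = 425 * 9.81 * ln(4.9) = 6625.9 m/s
Total dV = 2913.4 + 6625.9 = 9539.3 m/s ~ 9539 m/s

9539 m/s


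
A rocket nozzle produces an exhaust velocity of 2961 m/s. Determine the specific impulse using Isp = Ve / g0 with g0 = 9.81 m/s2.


Isp = Ve / g0 = 2961 / 9.81 = 301.8 s

301.8 s


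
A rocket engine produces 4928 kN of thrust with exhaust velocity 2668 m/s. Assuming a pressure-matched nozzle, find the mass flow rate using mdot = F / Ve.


mdot = F / Ve = 4928000 / 2668 = 1847.1 kg/s

1847.1 kg/s


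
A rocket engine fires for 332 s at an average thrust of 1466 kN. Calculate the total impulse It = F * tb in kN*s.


It = 1466 * 332 = 486712 kN*s

486712 kN*s


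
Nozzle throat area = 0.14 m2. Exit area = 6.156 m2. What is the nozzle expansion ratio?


AR = 6.156 / 0.14 = 44.0

44.0


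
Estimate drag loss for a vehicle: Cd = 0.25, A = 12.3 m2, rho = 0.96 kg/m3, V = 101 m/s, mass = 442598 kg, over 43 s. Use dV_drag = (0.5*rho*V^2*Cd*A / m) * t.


D = 0.5 * 0.96 * 101^2 * 0.25 * 12.3 = 15056.68 N
a = 15056.68 / 442598 = 0.034 m/s2
dV = 0.034 * 43 = 1.5 m/s

1.5 m/s


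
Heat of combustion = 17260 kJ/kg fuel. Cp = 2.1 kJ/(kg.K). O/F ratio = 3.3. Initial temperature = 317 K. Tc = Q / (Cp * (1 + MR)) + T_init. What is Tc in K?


Tc = 17260 / (2.1 * (1 + 3.3)) + 317 = 2228 K

2228 K


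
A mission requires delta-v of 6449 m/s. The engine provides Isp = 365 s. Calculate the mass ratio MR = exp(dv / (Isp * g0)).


Ve = 365 * 9.81 = 3580.65 m/s
MR = exp(6449 / 3580.65) = 6.056

6.056


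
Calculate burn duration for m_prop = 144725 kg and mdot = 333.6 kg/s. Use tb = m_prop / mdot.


tb = 144725 / 333.6 = 433.8 s

433.8 s


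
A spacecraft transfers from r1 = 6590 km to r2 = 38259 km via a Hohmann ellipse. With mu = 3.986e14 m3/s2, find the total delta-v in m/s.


V1 = sqrt(mu/r1) = 7777.25 m/s
dV1 = V1*(sqrt(2*r2/(r1+r2)) - 1) = 2381.29 m/s
V2 = sqrt(mu/r2) = 3227.76 m/s
dV2 = V2*(1 - sqrt(2*r1/(r1+r2))) = 1477.99 m/s
Total dV = 3859 m/s

3859 m/s


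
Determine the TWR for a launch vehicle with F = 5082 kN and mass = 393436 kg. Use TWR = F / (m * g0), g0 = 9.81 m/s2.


TWR = 5082000 / (393436 * 9.81) = 1.32

1.32


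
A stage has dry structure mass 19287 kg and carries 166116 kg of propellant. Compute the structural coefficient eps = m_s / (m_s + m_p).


eps = 19287 / (19287 + 166116) = 0.104

0.104


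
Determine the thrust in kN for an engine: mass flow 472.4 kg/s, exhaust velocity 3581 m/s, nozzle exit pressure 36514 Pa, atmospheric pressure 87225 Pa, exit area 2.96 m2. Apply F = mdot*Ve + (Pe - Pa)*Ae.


F = 472.4 * 3581 + (36514 - 87225) * 2.96 = 1.5416e+06 N = 1541.6 kN

1541.6 kN


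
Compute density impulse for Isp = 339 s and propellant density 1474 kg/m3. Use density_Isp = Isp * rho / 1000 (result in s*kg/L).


rho*Isp = 339 * 1474 / 1000 = 500 s*kg/L

500 s*kg/L


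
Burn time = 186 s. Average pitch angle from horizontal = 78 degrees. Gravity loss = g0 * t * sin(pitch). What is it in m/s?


GL = 9.81 * 186 * sin(78 deg) = 1785 m/s

1785 m/s


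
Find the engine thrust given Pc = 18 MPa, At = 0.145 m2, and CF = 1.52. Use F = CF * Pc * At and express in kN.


F = 1.52 * 18e6 * 0.145 = 3.9672e+06 N = 3967.2 kN

3967.2 kN


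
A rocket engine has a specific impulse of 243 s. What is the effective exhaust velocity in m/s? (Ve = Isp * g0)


Ve = Isp * g0 = 243 * 9.81 = 2383.8 m/s

2383.8 m/s


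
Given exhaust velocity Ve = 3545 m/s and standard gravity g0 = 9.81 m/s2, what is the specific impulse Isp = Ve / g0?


Isp = Ve / g0 = 3545 / 9.81 = 361.4 s

361.4 s


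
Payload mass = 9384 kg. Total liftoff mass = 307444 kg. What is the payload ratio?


PR = 9384 / 307444 = 0.0305

0.0305


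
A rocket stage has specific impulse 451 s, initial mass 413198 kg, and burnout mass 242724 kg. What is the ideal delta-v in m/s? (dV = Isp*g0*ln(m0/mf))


Ve = 451 * 9.81 = 4424.31 m/s
dV = 4424.31 * ln(413198/242724) = 2354 m/s

2354 m/s


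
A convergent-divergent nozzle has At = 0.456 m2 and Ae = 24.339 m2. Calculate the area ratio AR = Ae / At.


AR = 24.339 / 0.456 = 53.4

53.4


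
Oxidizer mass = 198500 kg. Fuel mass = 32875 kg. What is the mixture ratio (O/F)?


MR = 198500 / 32875 = 6.04

6.04


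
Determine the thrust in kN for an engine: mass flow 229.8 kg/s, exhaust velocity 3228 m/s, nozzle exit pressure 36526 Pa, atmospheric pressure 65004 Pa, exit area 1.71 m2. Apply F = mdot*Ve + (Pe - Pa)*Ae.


F = 229.8 * 3228 + (36526 - 65004) * 1.71 = 693097.0 N = 693.1 kN

693.1 kN


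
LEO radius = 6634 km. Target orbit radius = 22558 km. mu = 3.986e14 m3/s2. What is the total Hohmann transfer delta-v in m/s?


V1 = sqrt(mu/r1) = 7751.41 m/s
dV1 = V1*(sqrt(2*r2/(r1+r2)) - 1) = 1884.97 m/s
V2 = sqrt(mu/r2) = 4203.57 m/s
dV2 = V2*(1 - sqrt(2*r1/(r1+r2))) = 1369.64 m/s
Total dV = 3255 m/s

3255 m/s


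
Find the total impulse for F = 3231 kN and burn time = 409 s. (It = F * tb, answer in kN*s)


It = 3231 * 409 = 1321479 kN*s

1321479 kN*s


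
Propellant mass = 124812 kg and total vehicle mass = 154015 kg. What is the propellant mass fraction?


PMF = 124812 / 154015 = 0.81

0.81


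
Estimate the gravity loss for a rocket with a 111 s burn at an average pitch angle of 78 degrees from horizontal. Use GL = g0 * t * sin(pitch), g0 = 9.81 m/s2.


GL = 9.81 * 111 * sin(78 deg) = 1065 m/s

1065 m/s


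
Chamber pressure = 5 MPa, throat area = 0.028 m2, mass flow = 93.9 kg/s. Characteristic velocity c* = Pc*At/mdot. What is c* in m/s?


c* = 5e6 * 0.028 / 93.9 = 1491 m/s

1491 m/s


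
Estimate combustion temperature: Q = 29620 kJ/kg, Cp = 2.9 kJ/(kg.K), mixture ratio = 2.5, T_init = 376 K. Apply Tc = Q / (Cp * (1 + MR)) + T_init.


Tc = 29620 / (2.9 * (1 + 2.5)) + 376 = 3294 K

3294 K


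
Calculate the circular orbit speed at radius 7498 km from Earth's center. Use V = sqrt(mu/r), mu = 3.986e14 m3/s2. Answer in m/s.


V = sqrt(3.986e14 / 7498000) = 7291 m/s

7291 m/s


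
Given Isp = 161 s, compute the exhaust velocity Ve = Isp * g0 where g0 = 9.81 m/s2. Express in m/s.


Ve = Isp * g0 = 161 * 9.81 = 1579.4 m/s

1579.4 m/s


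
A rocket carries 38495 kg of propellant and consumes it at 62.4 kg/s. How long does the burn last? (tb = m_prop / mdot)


tb = 38495 / 62.4 = 616.9 s

616.9 s


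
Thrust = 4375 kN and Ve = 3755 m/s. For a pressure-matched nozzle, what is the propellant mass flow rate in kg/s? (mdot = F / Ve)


mdot = F / Ve = 4375000 / 3755 = 1165.1 kg/s

1165.1 kg/s


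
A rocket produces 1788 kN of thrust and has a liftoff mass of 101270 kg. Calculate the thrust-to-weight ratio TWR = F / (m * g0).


TWR = 1788000 / (101270 * 9.81) = 1.8

1.8


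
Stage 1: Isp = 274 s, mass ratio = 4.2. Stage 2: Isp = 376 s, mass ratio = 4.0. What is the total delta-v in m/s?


dV1 = 274 * 9.81 * ln(4.2) = 3857.4 m/s
dV2 = 376 * 9.81 * ln(4.0) = 5113.4 m/s
Total dV = 3857.4 + 5113.4 = 8970.8 m/s ~ 8971 m/s

8971 m/s


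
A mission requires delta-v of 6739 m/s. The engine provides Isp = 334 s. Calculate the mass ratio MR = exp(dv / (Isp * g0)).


Ve = 334 * 9.81 = 3276.54 m/s
MR = exp(6739 / 3276.54) = 7.82

7.82


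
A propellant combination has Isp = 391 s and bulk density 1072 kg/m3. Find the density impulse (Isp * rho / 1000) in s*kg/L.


rho*Isp = 391 * 1072 / 1000 = 419 s*kg/L

419 s*kg/L


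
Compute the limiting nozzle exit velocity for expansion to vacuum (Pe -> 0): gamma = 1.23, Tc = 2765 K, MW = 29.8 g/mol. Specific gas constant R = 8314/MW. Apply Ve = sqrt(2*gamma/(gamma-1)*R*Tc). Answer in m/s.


R = 8314 / 29.8 = 278.99 J/(kg.K)
Ve = sqrt(2 * 1.23 / (1.23 - 1) * 278.99 * 2765) = 2872 m/s

2872 m/s


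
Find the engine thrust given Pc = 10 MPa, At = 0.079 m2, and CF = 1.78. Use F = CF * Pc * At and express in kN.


F = 1.78 * 10e6 * 0.079 = 1.4062e+06 N = 1406.2 kN

1406.2 kN


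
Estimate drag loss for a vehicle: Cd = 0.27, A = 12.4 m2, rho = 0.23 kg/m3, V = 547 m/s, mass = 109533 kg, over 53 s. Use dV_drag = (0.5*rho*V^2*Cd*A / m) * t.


D = 0.5 * 0.23 * 547^2 * 0.27 * 12.4 = 115201.45 N
a = 115201.45 / 109533 = 1.0518 m/s2
dV = 1.0518 * 53 = 55.7 m/s

55.7 m/s


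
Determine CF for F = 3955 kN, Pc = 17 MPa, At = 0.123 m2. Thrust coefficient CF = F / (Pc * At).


CF = 3955000 / (17e6 * 0.123) = 1.89

1.89


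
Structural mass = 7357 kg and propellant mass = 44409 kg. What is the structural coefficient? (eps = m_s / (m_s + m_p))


eps = 7357 / (7357 + 44409) = 0.1421

0.1421


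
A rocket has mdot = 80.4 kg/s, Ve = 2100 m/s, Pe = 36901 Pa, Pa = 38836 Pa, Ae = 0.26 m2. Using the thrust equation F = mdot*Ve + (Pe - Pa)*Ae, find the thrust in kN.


F = 80.4 * 2100 + (36901 - 38836) * 0.26 = 168337.0 N = 168.3 kN

168.3 kN


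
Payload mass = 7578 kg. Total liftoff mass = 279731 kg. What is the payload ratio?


PR = 7578 / 279731 = 0.0271

0.0271


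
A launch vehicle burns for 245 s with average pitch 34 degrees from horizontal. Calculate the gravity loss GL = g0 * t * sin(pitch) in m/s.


GL = 9.81 * 245 * sin(34 deg) = 1344 m/s

1344 m/s


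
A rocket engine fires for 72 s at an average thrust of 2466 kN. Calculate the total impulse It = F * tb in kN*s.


It = 2466 * 72 = 177552 kN*s

177552 kN*s


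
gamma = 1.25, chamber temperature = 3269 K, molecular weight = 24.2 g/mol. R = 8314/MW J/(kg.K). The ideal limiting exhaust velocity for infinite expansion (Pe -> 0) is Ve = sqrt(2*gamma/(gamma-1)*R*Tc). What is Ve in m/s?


R = 8314 / 24.2 = 343.55 J/(kg.K)
Ve = sqrt(2 * 1.25 / (1.25 - 1) * 343.55 * 3269) = 3351 m/s

3351 m/s


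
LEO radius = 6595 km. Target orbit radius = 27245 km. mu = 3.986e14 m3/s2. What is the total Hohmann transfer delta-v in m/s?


V1 = sqrt(mu/r1) = 7774.3 m/s
dV1 = V1*(sqrt(2*r2/(r1+r2)) - 1) = 2090.87 m/s
V2 = sqrt(mu/r2) = 3824.95 m/s
dV2 = V2*(1 - sqrt(2*r1/(r1+r2))) = 1436.96 m/s
Total dV = 3528 m/s

3528 m/s


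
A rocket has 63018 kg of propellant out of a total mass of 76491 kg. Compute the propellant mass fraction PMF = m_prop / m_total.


PMF = 63018 / 76491 = 0.824

0.824


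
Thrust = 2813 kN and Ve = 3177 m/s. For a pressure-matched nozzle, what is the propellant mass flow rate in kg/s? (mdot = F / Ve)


mdot = F / Ve = 2813000 / 3177 = 885.4 kg/s

885.4 kg/s


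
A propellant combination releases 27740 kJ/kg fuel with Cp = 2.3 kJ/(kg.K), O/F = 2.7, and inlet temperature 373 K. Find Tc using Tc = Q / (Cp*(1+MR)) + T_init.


Tc = 27740 / (2.3 * (1 + 2.7)) + 373 = 3633 K

3633 K


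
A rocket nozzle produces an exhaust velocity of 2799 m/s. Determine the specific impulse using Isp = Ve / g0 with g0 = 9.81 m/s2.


Isp = Ve / g0 = 2799 / 9.81 = 285.3 s

285.3 s


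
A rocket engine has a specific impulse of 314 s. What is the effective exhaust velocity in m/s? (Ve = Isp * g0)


Ve = Isp * g0 = 314 * 9.81 = 3080.3 m/s

3080.3 m/s


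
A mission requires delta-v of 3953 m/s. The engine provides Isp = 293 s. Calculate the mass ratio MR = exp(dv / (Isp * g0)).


Ve = 293 * 9.81 = 2874.33 m/s
MR = exp(3953 / 2874.33) = 3.956

3.956


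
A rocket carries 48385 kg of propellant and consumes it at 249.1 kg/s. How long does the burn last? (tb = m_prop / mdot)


tb = 48385 / 249.1 = 194.2 s

194.2 s


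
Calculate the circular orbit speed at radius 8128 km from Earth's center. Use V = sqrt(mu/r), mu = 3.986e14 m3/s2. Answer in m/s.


V = sqrt(3.986e14 / 8128000) = 7003 m/s

7003 m/s


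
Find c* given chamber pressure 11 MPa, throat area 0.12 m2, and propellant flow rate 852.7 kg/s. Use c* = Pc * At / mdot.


c* = 11e6 * 0.12 / 852.7 = 1548 m/s

1548 m/s


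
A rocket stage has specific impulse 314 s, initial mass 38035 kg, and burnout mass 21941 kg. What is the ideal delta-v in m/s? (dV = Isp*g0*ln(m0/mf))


Ve = 314 * 9.81 = 3080.34 m/s
dV = 3080.34 * ln(38035/21941) = 1695 m/s

1695 m/s


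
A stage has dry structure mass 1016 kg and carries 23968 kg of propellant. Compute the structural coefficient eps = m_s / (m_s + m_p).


eps = 1016 / (1016 + 23968) = 0.0407

0.0407


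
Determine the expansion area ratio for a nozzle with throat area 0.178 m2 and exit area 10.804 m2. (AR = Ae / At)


AR = 10.804 / 0.178 = 60.7

60.7


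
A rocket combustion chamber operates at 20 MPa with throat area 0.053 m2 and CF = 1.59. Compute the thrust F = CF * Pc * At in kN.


F = 1.59 * 20e6 * 0.053 = 1.6854e+06 N = 1685.4 kN

1685.4 kN


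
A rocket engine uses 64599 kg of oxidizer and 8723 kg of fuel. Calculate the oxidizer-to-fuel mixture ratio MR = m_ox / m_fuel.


MR = 64599 / 8723 = 7.41

7.41


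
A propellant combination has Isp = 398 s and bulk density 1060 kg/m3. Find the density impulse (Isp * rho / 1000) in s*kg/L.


rho*Isp = 398 * 1060 / 1000 = 422 s*kg/L

422 s*kg/L


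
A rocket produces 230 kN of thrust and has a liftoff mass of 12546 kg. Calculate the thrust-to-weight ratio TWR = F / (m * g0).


TWR = 230000 / (12546 * 9.81) = 1.87

1.87


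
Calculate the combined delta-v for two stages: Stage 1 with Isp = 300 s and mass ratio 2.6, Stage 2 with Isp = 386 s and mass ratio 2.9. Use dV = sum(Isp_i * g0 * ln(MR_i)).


dV1 = 300 * 9.81 * ln(2.6) = 2812.1 m/s
dV2 = 386 * 9.81 * ln(2.9) = 4031.7 m/s
Total dV = 2812.1 + 4031.7 = 6843.8 m/s ~ 6844 m/s

6844 m/s


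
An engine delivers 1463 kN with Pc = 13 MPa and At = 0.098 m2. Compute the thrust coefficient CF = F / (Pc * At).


CF = 1463000 / (13e6 * 0.098) = 1.15

1.15


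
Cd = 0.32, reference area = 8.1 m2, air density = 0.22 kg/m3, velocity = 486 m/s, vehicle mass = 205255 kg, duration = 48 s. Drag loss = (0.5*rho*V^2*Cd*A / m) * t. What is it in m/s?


D = 0.5 * 0.22 * 486^2 * 0.32 * 8.1 = 67344.2 N
a = 67344.2 / 205255 = 0.3281 m/s2
dV = 0.3281 * 48 = 15.7 m/s

15.7 m/s


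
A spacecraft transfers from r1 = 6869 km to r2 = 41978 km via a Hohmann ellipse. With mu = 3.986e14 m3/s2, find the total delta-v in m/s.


V1 = sqrt(mu/r1) = 7617.67 m/s
dV1 = V1*(sqrt(2*r2/(r1+r2)) - 1) = 2369.19 m/s
V2 = sqrt(mu/r2) = 3081.47 m/s
dV2 = V2*(1 - sqrt(2*r1/(r1+r2))) = 1447.29 m/s
Total dV = 3816 m/s

3816 m/s


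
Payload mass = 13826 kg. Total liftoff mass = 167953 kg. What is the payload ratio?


PR = 13826 / 167953 = 0.0823

0.0823


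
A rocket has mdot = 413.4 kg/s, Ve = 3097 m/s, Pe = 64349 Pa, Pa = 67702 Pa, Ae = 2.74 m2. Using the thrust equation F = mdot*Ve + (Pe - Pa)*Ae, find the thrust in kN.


F = 413.4 * 3097 + (64349 - 67702) * 2.74 = 1.2711e+06 N = 1271.1 kN

1271.1 kN


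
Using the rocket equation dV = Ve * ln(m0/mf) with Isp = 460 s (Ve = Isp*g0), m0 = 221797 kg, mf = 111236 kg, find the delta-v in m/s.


Ve = 460 * 9.81 = 4512.6 m/s
dV = 4512.6 * ln(221797/111236) = 3114 m/s

3114 m/s


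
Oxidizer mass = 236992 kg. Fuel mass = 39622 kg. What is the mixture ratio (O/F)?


MR = 236992 / 39622 = 5.98

5.98


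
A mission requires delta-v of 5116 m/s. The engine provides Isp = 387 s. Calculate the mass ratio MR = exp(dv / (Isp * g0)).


Ve = 387 * 9.81 = 3796.47 m/s
MR = exp(5116 / 3796.47) = 3.848

3.848


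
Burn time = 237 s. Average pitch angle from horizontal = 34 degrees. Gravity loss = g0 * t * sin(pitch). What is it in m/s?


GL = 9.81 * 237 * sin(34 deg) = 1300 m/s

1300 m/s


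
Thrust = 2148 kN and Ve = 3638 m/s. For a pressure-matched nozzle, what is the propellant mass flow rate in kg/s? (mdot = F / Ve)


mdot = F / Ve = 2148000 / 3638 = 590.4 kg/s

590.4 kg/s


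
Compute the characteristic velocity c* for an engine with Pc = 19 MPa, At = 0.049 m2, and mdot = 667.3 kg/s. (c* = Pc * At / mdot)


c* = 19e6 * 0.049 / 667.3 = 1395 m/s

1395 m/s


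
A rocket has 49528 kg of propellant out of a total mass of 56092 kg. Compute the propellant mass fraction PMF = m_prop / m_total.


PMF = 49528 / 56092 = 0.883

0.883


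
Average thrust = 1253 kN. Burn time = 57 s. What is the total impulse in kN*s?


It = 1253 * 57 = 71421 kN*s

71421 kN*s


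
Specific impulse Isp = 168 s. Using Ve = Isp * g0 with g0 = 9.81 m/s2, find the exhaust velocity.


Ve = Isp * g0 = 168 * 9.81 = 1648.1 m/s

1648.1 m/s


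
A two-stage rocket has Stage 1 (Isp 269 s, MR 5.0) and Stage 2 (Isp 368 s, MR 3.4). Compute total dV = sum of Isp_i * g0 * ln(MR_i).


dV1 = 269 * 9.81 * ln(5.0) = 4247.1 m/s
dV2 = 368 * 9.81 * ln(3.4) = 4417.9 m/s
Total dV = 4247.1 + 4417.9 = 8665.0 m/s ~ 8665 m/s

8665 m/s


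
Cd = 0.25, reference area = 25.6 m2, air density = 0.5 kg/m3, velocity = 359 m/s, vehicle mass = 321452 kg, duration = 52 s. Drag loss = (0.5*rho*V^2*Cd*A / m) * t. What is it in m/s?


D = 0.5 * 0.5 * 359^2 * 0.25 * 25.6 = 206209.6 N
a = 206209.6 / 321452 = 0.6415 m/s2
dV = 0.6415 * 52 = 33.4 m/s

33.4 m/s


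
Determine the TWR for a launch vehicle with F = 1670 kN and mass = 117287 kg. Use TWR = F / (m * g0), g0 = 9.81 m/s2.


TWR = 1670000 / (117287 * 9.81) = 1.45

1.45


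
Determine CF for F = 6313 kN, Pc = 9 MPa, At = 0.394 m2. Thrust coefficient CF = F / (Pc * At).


CF = 6313000 / (9e6 * 0.394) = 1.78

1.78


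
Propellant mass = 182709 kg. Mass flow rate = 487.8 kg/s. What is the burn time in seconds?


tb = 182709 / 487.8 = 374.6 s

374.6 s


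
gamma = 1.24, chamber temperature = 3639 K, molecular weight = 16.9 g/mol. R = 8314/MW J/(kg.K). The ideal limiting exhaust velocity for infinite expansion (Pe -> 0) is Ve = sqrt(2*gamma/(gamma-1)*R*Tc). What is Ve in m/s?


R = 8314 / 16.9 = 491.95 J/(kg.K)
Ve = sqrt(2 * 1.24 / (1.24 - 1) * 491.95 * 3639) = 4301 m/s

4301 m/s


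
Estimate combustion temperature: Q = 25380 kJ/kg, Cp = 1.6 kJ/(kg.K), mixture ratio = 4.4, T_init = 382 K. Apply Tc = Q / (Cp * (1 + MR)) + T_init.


Tc = 25380 / (1.6 * (1 + 4.4)) + 382 = 3320 K

3320 K


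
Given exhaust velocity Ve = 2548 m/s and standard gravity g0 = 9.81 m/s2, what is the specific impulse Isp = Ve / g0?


Isp = Ve / g0 = 2548 / 9.81 = 259.7 s

259.7 s


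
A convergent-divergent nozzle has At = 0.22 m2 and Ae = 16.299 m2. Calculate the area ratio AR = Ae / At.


AR = 16.299 / 0.22 = 74.1

74.1


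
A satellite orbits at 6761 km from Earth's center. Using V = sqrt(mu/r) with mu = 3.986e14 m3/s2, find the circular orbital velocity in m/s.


V = sqrt(3.986e14 / 6761000) = 7678 m/s

7678 m/s


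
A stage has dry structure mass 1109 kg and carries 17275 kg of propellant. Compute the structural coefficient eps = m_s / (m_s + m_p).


eps = 1109 / (1109 + 17275) = 0.0603

0.0603


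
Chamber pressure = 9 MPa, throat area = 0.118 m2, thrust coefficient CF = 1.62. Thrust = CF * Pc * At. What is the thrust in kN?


F = 1.62 * 9e6 * 0.118 = 1.7204e+06 N = 1720.4 kN

1720.4 kN


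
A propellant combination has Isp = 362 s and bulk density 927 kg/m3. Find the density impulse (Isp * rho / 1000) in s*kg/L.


rho*Isp = 362 * 927 / 1000 = 336 s*kg/L

336 s*kg/L


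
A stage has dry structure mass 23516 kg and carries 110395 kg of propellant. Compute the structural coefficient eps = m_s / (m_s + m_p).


eps = 23516 / (23516 + 110395) = 0.1756

0.1756


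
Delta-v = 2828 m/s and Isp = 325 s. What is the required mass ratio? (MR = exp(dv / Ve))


Ve = 325 * 9.81 = 3188.25 m/s
MR = exp(2828 / 3188.25) = 2.428

2.428


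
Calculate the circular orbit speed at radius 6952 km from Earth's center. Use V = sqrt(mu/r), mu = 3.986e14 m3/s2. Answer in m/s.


V = sqrt(3.986e14 / 6952000) = 7572 m/s

7572 m/s


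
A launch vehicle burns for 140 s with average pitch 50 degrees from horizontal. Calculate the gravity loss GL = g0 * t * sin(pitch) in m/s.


GL = 9.81 * 140 * sin(50 deg) = 1052 m/s

1052 m/s


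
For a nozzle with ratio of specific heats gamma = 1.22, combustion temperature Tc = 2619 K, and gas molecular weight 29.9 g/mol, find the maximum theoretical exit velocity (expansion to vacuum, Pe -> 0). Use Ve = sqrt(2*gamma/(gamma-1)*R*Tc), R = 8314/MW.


R = 8314 / 29.9 = 278.06 J/(kg.K)
Ve = sqrt(2 * 1.22 / (1.22 - 1) * 278.06 * 2619) = 2842 m/s

2842 m/s
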